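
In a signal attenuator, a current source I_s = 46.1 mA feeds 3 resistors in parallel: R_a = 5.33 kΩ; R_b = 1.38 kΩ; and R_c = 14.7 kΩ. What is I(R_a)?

Total conductance ΣG = 1/5.33 + 1/1.38 + 1/14.7 = 0.9803 (units of 1/kΩ).
By the current-divider rule, I = I_s · G_k/ΣG = 46.1 × 0.1914 = 8.823 mA.

I ≈ 8.82 mA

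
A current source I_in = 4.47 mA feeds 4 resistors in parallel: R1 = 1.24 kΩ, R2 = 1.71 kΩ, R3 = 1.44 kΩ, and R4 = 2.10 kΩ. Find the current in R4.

I ≈ 0.831 mA

Conductances: ΣG = 1/1.24 + 1/1.71 + 1/1.44 + 1/2.10 = 2.562 (1/kΩ).
Current divider: I(R4) = I_in · G_k/ΣG = 4.47 × (0.4762/2.562) = 4.47 × 0.1859 = 0.8309 mA.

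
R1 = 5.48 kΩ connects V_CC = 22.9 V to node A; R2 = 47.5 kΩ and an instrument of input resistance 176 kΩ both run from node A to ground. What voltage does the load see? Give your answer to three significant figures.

V_out ≈ 20.0 V

First combine the lower leg with the load: R2 ‖ R_L = 37.40 kΩ.
Now apply the divider: V_out = 22.9 × 0.8722 = 19.97 V.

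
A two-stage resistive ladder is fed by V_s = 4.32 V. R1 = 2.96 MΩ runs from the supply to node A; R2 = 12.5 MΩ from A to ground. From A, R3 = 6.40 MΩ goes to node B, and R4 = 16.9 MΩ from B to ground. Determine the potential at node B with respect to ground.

V_B ≈ 2.30 V

Node A sees R2 in parallel with the series input of stage 2, R3 + R4 = 23.30 MΩ.
Effective lower resistance at A: R2 ‖ 23.30 = 8.135 MΩ.
So V_A = 4.32 × 0.7332 = 3.168 V.
Stage 2 is unloaded, so V_B = V_A · R4/(R3+R4) = 3.168 × 16.9/23.30 = 2.297 V.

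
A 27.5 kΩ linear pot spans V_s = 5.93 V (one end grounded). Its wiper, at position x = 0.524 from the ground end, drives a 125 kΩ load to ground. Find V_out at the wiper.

Lower segment x·R_p = 14.41 kΩ; upper segment (1−x)·R_p = 13.09 kΩ.
Lower segment in parallel with the load: 14.41 ‖ 125 = 12.92 kΩ.
Then V_out = V_s · 12.92/(13.09 + 12.92) = 2.946 V.

V_out ≈ 2.95 V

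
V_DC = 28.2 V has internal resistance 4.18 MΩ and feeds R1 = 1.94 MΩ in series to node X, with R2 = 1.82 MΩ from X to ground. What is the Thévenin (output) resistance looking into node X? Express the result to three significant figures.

R1' = 4.18 + 1.94 = 6.120 MΩ (source resistance + R1).
With V_DC suppressed (replaced by a short), R_th = R1' ‖ R2 = (6.120 × 1.82)/(6.120 + 1.82) = 1.403 MΩ.

R_th ≈ 1.40 MΩ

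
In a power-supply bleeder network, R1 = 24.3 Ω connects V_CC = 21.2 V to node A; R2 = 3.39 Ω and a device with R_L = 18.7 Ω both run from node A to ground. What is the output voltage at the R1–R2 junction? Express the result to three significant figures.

V_out ≈ 2.24 V

R2 ‖ R_L = (3.39 × 18.7)/(3.39 + 18.7) = 2.870 Ω.
Now apply the divider: V_out = 21.2 × 0.1056 = 2.239 V.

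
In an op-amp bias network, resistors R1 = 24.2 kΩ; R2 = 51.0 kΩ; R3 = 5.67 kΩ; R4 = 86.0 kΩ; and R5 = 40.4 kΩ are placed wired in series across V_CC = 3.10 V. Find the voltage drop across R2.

Series total: ΣR = 24.2 + 51.0 + 5.67 + 86.0 + 40.4 = 207.3 kΩ.
V = V_CC · R/ΣR = 3.10 × 0.2461 = 0.7628 V.

V ≈ 0.763 V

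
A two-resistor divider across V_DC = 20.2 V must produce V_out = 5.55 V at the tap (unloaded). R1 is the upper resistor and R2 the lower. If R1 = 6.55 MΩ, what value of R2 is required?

R2 ≈ 2.48 MΩ

Required fraction k = V_out/V_DC = 0.2748.
R2 = R1 · 0.2748/(1 − 0.2748) = 2.481 MΩ.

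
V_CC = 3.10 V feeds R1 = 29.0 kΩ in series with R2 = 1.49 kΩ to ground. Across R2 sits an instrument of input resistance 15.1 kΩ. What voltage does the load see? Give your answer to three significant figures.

First combine the lower leg with the load: R2 ‖ R_L = 1.356 kΩ.
Voltage divider with the loaded lower leg: V_out = 3.10 × 1.356/(29.0 + 1.356) = 3.10 × 0.04468 = 0.1385 V.
(Unloaded it would be 0.151 V; the load pulls it down.)

V_out ≈ 0.138 V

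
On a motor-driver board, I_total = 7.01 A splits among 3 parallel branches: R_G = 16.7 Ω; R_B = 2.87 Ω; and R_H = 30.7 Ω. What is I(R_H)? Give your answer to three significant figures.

I ≈ 0.518 A

Total conductance ΣG = 1/16.7 + 1/2.87 + 1/30.7 = 0.4409 (units of 1/Ω).
By the current-divider rule, I = I_total · G_k/ΣG = 7.01 × 0.07388 = 0.5179 A.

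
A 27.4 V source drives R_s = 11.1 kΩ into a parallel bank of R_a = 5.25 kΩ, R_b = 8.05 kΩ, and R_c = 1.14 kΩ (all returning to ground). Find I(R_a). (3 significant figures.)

I ≈ 0.367 mA

Equivalent of the parallel group: R_p = 0.8390 kΩ.
Node voltage V_A = V_DC · R_p/(R_s + R_p) = 27.4 × 0.07027 = 1.926 V.
I(R_a) = V_A / R_a = 1.926/5.25 = 0.3668 mA.
(Check via current divider: I_total = 2.295 mA; share G_k/ΣG = 0.1598 → same result.)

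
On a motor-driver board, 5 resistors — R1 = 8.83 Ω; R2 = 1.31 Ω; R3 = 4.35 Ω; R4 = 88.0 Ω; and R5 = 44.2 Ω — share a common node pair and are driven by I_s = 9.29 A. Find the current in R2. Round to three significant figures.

Total conductance ΣG = 1/8.83 + 1/1.31 + 1/4.35 + 1/88.0 + 1/44.2 = 1.140 (units of 1/Ω).
R2 takes the fraction G_k/ΣG = 0.7634/1.140 = 0.6693, so I = 9.29 × 0.6693 = 6.218 A.

I ≈ 6.22 A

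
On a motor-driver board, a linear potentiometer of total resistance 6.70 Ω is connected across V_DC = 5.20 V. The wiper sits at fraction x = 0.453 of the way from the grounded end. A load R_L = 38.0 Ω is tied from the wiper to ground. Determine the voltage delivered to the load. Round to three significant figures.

V_out ≈ 2.26 V

Split the track: R_lower = x·R_p = 3.035 Ω, R_upper = (1−x)·R_p = 3.665 Ω.
R_L loads the lower segment: effective lower R = 2.811 Ω.
Then V_out = V_DC · 2.811/(3.665 + 2.811) = 2.257 V.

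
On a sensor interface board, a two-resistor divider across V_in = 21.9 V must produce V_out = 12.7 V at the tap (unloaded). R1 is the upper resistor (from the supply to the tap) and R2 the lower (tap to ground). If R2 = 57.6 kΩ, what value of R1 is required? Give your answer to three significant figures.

The divider ratio is R2/(R1+R2) = 12.7/21.9 = 0.5799.
R1 = R2·(1/k − 1) = 57.6 × 0.7244 = 41.73 kΩ.

R1 ≈ 41.7 kΩ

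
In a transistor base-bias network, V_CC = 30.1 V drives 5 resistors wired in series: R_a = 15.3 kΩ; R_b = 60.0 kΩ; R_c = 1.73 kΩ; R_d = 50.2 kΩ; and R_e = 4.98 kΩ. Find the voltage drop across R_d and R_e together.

ΣR = 15.3 + 60.0 + 1.73 + 50.2 + 4.98 = 132.2 kΩ.
R_{R_d..R_e} = 50.2 + 4.98 = 55.18 kΩ.
Voltage divider: V = V_CC · (55.18 / 132.2) = 30.1 × 0.4174 = 12.56 V.

V ≈ 12.6 V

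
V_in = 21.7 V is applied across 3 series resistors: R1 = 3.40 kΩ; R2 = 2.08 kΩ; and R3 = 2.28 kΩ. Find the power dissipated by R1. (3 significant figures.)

The common current is I = 21.7/7.760 = 2.796 mA.
P(R1) = I²·R1 = (2.796)² × 3.40 = 26.59 mW.

P ≈ 26.6 mW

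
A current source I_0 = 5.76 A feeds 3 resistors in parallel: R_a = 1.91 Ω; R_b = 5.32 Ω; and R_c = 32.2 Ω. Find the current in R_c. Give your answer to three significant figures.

ΣG = 1/1.91 + 1/5.32 + 1/32.2 = 0.7426.
By the current-divider rule, I = I_0 · G_k/ΣG = 5.76 × 0.04182 = 0.2409 A.

I ≈ 0.241 A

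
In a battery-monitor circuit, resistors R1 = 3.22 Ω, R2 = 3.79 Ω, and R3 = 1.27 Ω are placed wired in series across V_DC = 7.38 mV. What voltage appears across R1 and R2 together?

V ≈ 6.25 mV

Series total: ΣR = 3.22 + 3.79 + 1.27 = 8.280 Ω.
R_{R1..R2} = 3.22 + 3.79 = 7.010 Ω.
V = V_DC · R/ΣR = 7.38 × 0.8466 = 6.248 mV.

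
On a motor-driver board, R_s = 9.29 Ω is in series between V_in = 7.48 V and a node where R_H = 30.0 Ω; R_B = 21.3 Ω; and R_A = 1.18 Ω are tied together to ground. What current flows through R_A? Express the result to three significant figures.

Combine the parallel branches: R_p = (1/30.0 + 1/21.3 + 1/1.18)⁻¹ = 1.078 Ω.
Node voltage V_A = V_in · R_p/(R_s + R_p) = 7.48 × 0.1040 = 0.7777 V.
I(R_A) = V_A / R_A = 0.7777/1.18 = 0.6590 A.

I ≈ 0.659 A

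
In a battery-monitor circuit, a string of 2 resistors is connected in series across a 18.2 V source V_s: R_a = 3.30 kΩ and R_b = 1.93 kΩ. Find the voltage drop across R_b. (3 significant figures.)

ΣR = 3.30 + 1.93 = 5.230 kΩ.
By the voltage-divider rule, V = 18.2 × 1.930/5.230 = 6.716 V.

V ≈ 6.72 V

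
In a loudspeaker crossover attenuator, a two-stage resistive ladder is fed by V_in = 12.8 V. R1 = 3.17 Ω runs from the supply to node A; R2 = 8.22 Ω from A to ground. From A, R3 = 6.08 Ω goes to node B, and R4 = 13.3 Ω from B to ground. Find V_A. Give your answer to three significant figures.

Node A sees R2 in parallel with the series input of stage 2, R3 + R4 = 19.38 Ω.
Effective lower resistance at A: R2 ‖ 19.38 = 5.772 Ω.
So V_A = 12.8 × 0.6455 = 8.262 V.

V_A ≈ 8.26 V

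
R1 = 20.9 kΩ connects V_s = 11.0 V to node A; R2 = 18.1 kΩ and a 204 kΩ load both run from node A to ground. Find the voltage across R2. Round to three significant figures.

R2 ‖ R_L = (18.1 × 204)/(18.1 + 204) = 16.62 kΩ.
Now apply the divider: V_out = 11.0 × 0.4430 = 4.873 V.
(Unloaded it would be 5.11 V; the load pulls it down.)

V_out ≈ 4.87 V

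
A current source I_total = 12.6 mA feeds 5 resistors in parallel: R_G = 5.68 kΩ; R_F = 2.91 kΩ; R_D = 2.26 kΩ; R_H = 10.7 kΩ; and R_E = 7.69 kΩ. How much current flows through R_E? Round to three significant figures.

ΣG = 1/5.68 + 1/2.91 + 1/2.26 + 1/10.7 + 1/7.69 = 1.186.
By the current-divider rule, I = I_total · G_k/ΣG = 12.6 × 0.1097 = 1.382 mA.

I ≈ 1.38 mA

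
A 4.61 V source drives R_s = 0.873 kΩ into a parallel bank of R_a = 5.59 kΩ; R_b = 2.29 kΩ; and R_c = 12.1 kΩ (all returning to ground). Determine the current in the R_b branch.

I ≈ 1.25 mA

Parallel bank: R_p = 1/(1/5.59 + 1/2.29 + 1/12.1) = 1.432 kΩ.
V_A by voltage divider: V_A = 4.61 × 1.432/(0.873 + 1.432) = 2.864 V.
I(R_b) = V_A / R_b = 2.864/2.29 = 1.251 mA.
(Check via current divider: I_total = 2.000 mA; share G_k/ΣG = 0.6254 → same result.)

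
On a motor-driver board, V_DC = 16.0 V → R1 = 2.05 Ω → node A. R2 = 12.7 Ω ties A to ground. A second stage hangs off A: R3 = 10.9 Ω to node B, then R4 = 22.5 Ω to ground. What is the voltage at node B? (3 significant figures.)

V_B ≈ 8.81 V

The second stage (R3 + R4 = 33.40 Ω) loads node A in parallel with R2.
R2 ‖ (R3+R4) = 9.201 Ω.
So V_A = 16.0 × 0.8178 = 13.08 V.
V_B = V_A × 0.6737 = 8.815 V.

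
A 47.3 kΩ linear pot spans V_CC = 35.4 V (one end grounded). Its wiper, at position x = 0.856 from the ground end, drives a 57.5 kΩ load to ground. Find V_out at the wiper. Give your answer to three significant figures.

The pot divides into 6.811 kΩ above the wiper and 40.49 kΩ below.
Lower segment in parallel with the load: 40.49 ‖ 57.5 = 23.76 kΩ.
Loaded-divider output: V_out = 35.4 × 0.7772 = 27.51 V.

V_out ≈ 27.5 V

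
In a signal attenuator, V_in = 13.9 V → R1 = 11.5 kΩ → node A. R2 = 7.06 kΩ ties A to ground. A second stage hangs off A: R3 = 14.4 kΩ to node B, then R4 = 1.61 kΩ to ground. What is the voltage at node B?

V_B ≈ 0.418 V

Node A sees R2 in parallel with the series input of stage 2, R3 + R4 = 16.01 kΩ.
R2 ‖ (R3+R4) = 4.899 kΩ.
V_A = 13.9 × 4.899/(11.5 + 4.899) = 4.153 V.
V_B = V_A × 0.1006 = 0.4176 V.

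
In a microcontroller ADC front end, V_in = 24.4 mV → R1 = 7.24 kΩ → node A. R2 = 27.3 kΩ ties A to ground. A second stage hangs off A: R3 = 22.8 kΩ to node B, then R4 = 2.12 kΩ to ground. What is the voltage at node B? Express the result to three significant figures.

Node A sees R2 in parallel with the series input of stage 2, R3 + R4 = 24.92 kΩ.
R2 ‖ (R3+R4) = 13.03 kΩ.
First divider: V_A = V_in · 13.03/(7.24 + 13.03) = 15.68 mV.
Stage 2 is unloaded, so V_B = V_A · R4/(R3+R4) = 15.68 × 2.12/24.92 = 1.334 mV.

V_B ≈ 1.33 mV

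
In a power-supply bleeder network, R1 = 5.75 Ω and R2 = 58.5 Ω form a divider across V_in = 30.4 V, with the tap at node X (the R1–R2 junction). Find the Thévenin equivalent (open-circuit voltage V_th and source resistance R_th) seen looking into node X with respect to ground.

With X open, the divider is unloaded: V_th = 30.4 × 58.5/64.25 = 27.68 V.
Zeroing V_in shorts the top of R1 to ground, so R_th = R1 ‖ R2 = 5.235 Ω.

V_th ≈ 27.7 V, R_th ≈ 5.24 Ω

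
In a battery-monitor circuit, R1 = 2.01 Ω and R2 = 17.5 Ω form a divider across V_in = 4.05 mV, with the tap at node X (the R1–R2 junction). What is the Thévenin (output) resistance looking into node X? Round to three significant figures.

R_th ≈ 1.80 Ω

With V_in suppressed (replaced by a short), R_th = R1 ‖ R2 = (2.010 × 17.5)/(2.010 + 17.5) = 1.803 Ω.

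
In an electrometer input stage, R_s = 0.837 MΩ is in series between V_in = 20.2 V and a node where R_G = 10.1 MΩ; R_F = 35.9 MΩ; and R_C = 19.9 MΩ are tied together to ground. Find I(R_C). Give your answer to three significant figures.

Equivalent of the parallel group: R_p = 5.646 MΩ.
V_A = 20.2 × 5.646/6.483 = 17.59 V.
I(R_C) = V_A / R_C = 17.59/19.9 = 0.8840 µA.

I ≈ 0.884 µA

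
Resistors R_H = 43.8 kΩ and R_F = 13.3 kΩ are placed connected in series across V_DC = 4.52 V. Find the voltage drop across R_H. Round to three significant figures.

V ≈ 3.47 V

Series total: ΣR = 43.8 + 13.3 = 57.10 kΩ.
Voltage divider: V = V_DC · (43.80 / 57.10) = 4.52 × 0.7671 = 3.467 V.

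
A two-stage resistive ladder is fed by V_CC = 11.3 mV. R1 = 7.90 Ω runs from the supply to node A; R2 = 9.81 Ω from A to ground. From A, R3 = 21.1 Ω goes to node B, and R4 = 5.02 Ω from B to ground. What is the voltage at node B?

V_B ≈ 1.03 mV

The second stage (R3 + R4 = 26.12 Ω) loads node A in parallel with R2.
Effective lower resistance at A: R2 ‖ 26.12 = 7.132 Ω.
So V_A = 11.3 × 0.4744 = 5.361 mV.
Then the unloaded second divider: V_B = V_A × R4/(R3+R4) = 5.361 × 0.1922 = 1.030 mV.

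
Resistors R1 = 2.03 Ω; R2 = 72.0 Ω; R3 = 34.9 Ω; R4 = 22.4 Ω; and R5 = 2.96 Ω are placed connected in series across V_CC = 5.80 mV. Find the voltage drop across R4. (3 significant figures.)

Total series resistance ΣR = 2.03 + 72.0 + 34.9 + 22.4 + 2.96 = 134.3 Ω.
V = V_CC · R/ΣR = 5.80 × 0.1668 = 0.9675 mV.

V ≈ 0.967 mV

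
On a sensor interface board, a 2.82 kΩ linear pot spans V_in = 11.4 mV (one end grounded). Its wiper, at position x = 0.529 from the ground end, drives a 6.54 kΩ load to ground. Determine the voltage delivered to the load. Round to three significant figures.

V_out ≈ 5.45 mV

Split the track: R_lower = x·R_p = 1.492 kΩ, R_upper = (1−x)·R_p = 1.328 kΩ.
Lower segment in parallel with the load: 1.492 ‖ 6.54 = 1.215 kΩ.
V_out = 11.4 × 1.215/(1.328 + 1.215) = 5.446 mV.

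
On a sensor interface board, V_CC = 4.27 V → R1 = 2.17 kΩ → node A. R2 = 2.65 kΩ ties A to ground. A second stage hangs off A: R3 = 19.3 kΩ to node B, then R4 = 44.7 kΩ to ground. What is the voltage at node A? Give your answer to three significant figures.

V_A ≈ 2.30 V

Node A sees R2 in parallel with the series input of stage 2, R3 + R4 = 64.00 kΩ.
R2 ‖ (R3+R4) = 2.545 kΩ.
V_A = 4.27 × 2.545/(2.17 + 2.545) = 2.305 V.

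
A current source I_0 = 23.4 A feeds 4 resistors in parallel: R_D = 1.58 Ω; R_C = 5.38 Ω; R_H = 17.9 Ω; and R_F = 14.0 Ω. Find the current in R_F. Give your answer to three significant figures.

I ≈ 1.77 A

Total conductance ΣG = 1/1.58 + 1/5.38 + 1/17.9 + 1/14.0 = 0.9461 (units of 1/Ω).
R_F takes the fraction G_k/ΣG = 0.07143/0.9461 = 0.07550, so I = 23.4 × 0.07550 = 1.767 A.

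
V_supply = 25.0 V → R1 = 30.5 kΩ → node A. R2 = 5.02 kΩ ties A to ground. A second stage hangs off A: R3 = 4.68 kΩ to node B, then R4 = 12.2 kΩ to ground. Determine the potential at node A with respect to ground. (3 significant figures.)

The second stage (R3 + R4 = 16.88 kΩ) loads node A in parallel with R2.
R2 ‖ (R3+R4) = 3.869 kΩ.
First divider: V_A = V_supply · 3.869/(30.5 + 3.869) = 2.815 V.

V_A ≈ 2.81 V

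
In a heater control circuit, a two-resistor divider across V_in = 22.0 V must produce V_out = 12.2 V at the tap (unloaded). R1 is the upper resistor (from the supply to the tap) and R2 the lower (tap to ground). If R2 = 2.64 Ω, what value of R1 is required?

V_out/V_in = R2/(R1+R2) = 0.5545.
Rearranging, R1 = R2·(1−k)/k = 2.64 × 0.8033 = 2.121 Ω.

R1 ≈ 2.12 Ω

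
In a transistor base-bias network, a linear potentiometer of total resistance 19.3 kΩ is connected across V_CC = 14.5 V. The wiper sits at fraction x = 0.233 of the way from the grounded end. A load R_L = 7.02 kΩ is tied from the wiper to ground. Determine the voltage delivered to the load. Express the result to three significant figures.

Split the track: R_lower = x·R_p = 4.497 kΩ, R_upper = (1−x)·R_p = 14.80 kΩ.
R_L loads the lower segment: effective lower R = 2.741 kΩ.
Then V_out = V_CC · 2.741/(14.80 + 2.741) = 2.265 V.

V_out ≈ 2.27 V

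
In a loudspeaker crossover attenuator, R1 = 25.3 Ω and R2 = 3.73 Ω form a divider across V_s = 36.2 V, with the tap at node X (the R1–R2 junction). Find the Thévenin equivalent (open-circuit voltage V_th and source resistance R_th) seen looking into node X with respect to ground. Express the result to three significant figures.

With X open, the divider is unloaded: V_th = 36.2 × 3.73/29.03 = 4.651 V.
Zeroing V_s shorts the top of R1 to ground, so R_th = R1 ‖ R2 = 3.251 Ω.

V_th ≈ 4.65 V, R_th ≈ 3.25 Ω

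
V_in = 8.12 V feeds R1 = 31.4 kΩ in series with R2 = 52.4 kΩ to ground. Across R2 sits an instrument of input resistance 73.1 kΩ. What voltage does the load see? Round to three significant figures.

First combine the lower leg with the load: R2 ‖ R_L = 30.52 kΩ.
Now apply the divider: V_out = 8.12 × 0.4929 = 4.002 V.

V_out ≈ 4.00 V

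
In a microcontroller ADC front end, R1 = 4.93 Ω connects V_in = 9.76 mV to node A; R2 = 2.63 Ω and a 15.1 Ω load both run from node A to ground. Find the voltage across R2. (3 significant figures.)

V_out ≈ 3.05 mV

The load sits in parallel with R2, giving an effective lower resistance R2' = R2·R_L/(R2+R_L) = 2.240 Ω.
Now apply the divider: V_out = 9.76 × 0.3124 = 3.049 mV.
(Unloaded it would be 3.40 mV; the load pulls it down.)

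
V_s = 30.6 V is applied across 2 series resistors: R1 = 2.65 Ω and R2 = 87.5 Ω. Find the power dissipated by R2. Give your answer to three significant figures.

ΣR = 90.15 Ω → I = 30.6/90.15 = 0.3394 A.
V(R2) = I·R = 29.70 V; P = V·I = 29.70 × 0.3394 = 10.08 W.

P ≈ 10.1 W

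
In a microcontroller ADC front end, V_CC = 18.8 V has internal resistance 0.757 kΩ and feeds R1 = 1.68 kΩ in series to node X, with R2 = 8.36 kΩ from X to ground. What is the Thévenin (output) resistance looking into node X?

R_th ≈ 1.89 kΩ

R1' = 0.757 + 1.68 = 2.437 kΩ (source resistance + R1).
With V_CC suppressed (replaced by a short), R_th = R1' ‖ R2 = (2.437 × 8.36)/(2.437 + 8.36) = 1.887 kΩ.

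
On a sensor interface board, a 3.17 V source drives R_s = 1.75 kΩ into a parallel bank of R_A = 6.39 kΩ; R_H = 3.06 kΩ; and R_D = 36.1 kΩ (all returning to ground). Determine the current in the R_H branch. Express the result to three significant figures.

I ≈ 0.547 mA

Combine the parallel branches: R_p = (1/6.39 + 1/3.06 + 1/36.1)⁻¹ = 1.957 kΩ.
V_A = 3.17 × 1.957/3.707 = 1.673 V.
I(R_H) = V_A / R_H = 1.673/3.06 = 0.5469 mA.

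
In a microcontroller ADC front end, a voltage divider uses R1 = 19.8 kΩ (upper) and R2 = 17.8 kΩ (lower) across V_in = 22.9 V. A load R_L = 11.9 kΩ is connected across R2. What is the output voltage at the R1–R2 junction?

First combine the lower leg with the load: R2 ‖ R_L = 7.132 kΩ.
Now apply the divider: V_out = 22.9 × 0.2648 = 6.064 V.
(Unloaded it would be 10.8 V; the load pulls it down.)

V_out ≈ 6.06 V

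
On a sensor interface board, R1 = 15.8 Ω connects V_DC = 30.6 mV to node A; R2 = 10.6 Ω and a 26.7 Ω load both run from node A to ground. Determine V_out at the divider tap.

V_out ≈ 9.93 mV

First combine the lower leg with the load: R2 ‖ R_L = 7.588 Ω.
Now apply the divider: V_out = 30.6 × 0.3244 = 9.928 mV.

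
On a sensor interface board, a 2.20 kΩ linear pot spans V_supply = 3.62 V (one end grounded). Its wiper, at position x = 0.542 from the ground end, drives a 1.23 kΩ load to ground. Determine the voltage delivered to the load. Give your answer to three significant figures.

V_out ≈ 1.36 V

The pot divides into 1.008 kΩ above the wiper and 1.192 kΩ below.
(x·R_p) ‖ R_L = 0.6055 kΩ.
Loaded-divider output: V_out = 3.62 × 0.3753 = 1.359 V.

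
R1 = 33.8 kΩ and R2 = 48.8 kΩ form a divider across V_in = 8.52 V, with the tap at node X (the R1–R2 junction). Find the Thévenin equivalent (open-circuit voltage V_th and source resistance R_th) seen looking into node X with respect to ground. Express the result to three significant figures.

V_th ≈ 5.03 V, R_th ≈ 20.0 kΩ

V_th is the unloaded tap voltage: V_in · R2/(R1+R2) = 8.52 × 0.5908 = 5.034 V.
Looking into X with the source shorted: R_th = R1·R2/(R1+R2) = 33.80 × 48.8/82.60 = 19.97 kΩ.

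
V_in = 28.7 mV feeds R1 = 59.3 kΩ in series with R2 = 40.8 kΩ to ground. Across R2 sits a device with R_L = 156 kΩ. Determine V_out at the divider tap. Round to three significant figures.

First combine the lower leg with the load: R2 ‖ R_L = 32.34 kΩ.
Voltage divider with the loaded lower leg: V_out = 28.7 × 32.34/(59.3 + 32.34) = 28.7 × 0.3529 = 10.13 mV.
(Unloaded it would be 11.7 mV; the load pulls it down.)

V_out ≈ 10.1 mV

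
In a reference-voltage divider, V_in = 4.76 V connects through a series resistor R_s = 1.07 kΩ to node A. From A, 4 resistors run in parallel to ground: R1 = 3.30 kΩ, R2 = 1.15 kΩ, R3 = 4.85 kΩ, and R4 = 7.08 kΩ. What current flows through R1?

I ≈ 0.549 mA

Parallel bank: R_p = 1/(1/3.30 + 1/1.15 + 1/4.85 + 1/7.08) = 0.6579 kΩ.
V_A by voltage divider: V_A = 4.76 × 0.6579/(1.07 + 0.6579) = 1.812 V.
Branch current I = V_A/R1 = 1.812/3.30 = 0.5492 mA.
(Check via current divider: I_total = 2.755 mA; share G_k/ΣG = 0.1994 → same result.)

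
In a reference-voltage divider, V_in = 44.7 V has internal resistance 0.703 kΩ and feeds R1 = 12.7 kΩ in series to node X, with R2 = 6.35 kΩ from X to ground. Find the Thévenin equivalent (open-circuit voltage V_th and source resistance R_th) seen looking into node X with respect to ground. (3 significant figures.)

R1' = 0.703 + 12.7 = 13.40 kΩ (source resistance + R1).
V_th is the unloaded tap voltage: V_in · R2/(R1'+R2) = 44.7 × 0.3215 = 14.37 V.
With V_in suppressed (replaced by a short), R_th = R1' ‖ R2 = (13.40 × 6.35)/(13.40 + 6.35) = 4.309 kΩ.

V_th ≈ 14.4 V, R_th ≈ 4.31 kΩ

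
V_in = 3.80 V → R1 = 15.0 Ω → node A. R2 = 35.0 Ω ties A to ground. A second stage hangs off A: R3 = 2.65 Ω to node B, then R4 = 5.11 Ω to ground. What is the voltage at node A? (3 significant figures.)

Looking into the second stage from A: R3 + R4 = 7.760 Ω appears in parallel with R2.
R2 ‖ (R3+R4) = 6.352 Ω.
So V_A = 3.80 × 0.2975 = 1.130 V.

V_A ≈ 1.13 V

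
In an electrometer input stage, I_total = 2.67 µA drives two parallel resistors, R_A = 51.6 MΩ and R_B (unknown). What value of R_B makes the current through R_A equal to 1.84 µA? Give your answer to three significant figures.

Two-branch current divider: I_A = I_total · R_B/(R_A + R_B).
With f = 0.6891, R_B = R_A · f/(1−f) = 51.6 × 2.217 = 114.4 MΩ.

R_B ≈ 114 MΩ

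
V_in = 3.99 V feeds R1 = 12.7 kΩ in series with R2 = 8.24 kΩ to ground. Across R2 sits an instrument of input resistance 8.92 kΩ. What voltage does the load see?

V_out ≈ 1.01 V

The load sits in parallel with R2, giving an effective lower resistance R2' = R2·R_L/(R2+R_L) = 4.283 kΩ.
Now apply the divider: V_out = 3.99 × 0.2522 = 1.006 V.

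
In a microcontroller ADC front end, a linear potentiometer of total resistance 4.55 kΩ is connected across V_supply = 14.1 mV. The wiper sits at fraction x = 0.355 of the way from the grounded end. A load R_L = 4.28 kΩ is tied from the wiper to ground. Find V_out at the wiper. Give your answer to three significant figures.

Split the track: R_lower = x·R_p = 1.615 kΩ, R_upper = (1−x)·R_p = 2.935 kΩ.
R_L loads the lower segment: effective lower R = 1.173 kΩ.
V_out = 14.1 × 1.173/(2.935 + 1.173) = 4.026 mV.
(Unloaded: V_out = x·V_supply = 5.01 mV.)

V_out ≈ 4.03 mV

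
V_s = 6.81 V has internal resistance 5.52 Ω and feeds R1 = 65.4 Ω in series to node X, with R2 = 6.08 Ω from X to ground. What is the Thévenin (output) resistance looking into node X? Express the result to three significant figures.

R1' = 5.52 + 65.4 = 70.92 Ω (source resistance + R1).
With V_s suppressed (replaced by a short), R_th = R1' ‖ R2 = (70.92 × 6.08)/(70.92 + 6.08) = 5.600 Ω.

R_th ≈ 5.60 Ω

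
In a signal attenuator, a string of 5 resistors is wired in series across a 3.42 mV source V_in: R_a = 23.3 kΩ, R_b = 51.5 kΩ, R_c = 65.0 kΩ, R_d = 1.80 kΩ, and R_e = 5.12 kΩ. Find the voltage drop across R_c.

V ≈ 1.52 mV

ΣR = 23.3 + 51.5 + 65.0 + 1.80 + 5.12 = 146.7 kΩ.
Voltage divider: V = V_in · (65.00 / 146.7) = 3.42 × 0.4430 = 1.515 mV.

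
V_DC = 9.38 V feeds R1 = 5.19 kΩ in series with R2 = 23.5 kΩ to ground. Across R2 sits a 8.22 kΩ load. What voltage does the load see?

V_out ≈ 5.06 V

First combine the lower leg with the load: R2 ‖ R_L = 6.090 kΩ.
Now apply the divider: V_out = 9.38 × 0.5399 = 5.064 V.
(Unloaded it would be 7.68 V; the load pulls it down.)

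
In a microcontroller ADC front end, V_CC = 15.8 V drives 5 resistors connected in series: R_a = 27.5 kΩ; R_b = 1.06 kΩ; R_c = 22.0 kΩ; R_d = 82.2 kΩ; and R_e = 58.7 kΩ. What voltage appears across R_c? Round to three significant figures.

V ≈ 1.82 V

Series total: ΣR = 27.5 + 1.06 + 22.0 + 82.2 + 58.7 = 191.5 kΩ.
By the voltage-divider rule, V = 15.8 × 22.00/191.5 = 1.816 V.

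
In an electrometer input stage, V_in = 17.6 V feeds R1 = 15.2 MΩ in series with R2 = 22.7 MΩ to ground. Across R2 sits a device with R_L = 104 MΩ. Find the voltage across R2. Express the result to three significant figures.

R2 ‖ R_L = (22.7 × 104)/(22.7 + 104) = 18.63 MΩ.
Voltage divider with the loaded lower leg: V_out = 17.6 × 18.63/(15.2 + 18.63) = 17.6 × 0.5507 = 9.693 V.

V_out ≈ 9.69 V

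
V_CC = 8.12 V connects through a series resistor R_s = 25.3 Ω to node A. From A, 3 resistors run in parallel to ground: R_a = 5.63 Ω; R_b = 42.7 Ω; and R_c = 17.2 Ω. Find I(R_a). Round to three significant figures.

I ≈ 0.191 A

Combine the parallel branches: R_p = (1/5.63 + 1/42.7 + 1/17.2)⁻¹ = 3.858 Ω.
Node voltage V_A = V_CC · R_p/(R_s + R_p) = 8.12 × 0.1323 = 1.074 V.
I(R_a) = V_A / R_a = 1.074/5.63 = 0.1908 A.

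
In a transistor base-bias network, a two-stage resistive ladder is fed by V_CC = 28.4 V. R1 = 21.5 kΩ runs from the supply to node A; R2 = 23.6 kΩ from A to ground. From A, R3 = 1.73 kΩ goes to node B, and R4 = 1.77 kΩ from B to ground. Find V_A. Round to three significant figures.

Node A sees R2 in parallel with the series input of stage 2, R3 + R4 = 3.500 kΩ.
Effective lower resistance at A: R2 ‖ 3.500 = 3.048 kΩ.
V_A = 28.4 × 3.048/(21.5 + 3.048) = 3.526 V.

V_A ≈ 3.53 V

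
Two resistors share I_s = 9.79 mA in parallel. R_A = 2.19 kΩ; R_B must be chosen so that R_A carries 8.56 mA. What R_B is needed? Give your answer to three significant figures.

R_B ≈ 15.2 kΩ

Two-branch current divider: I_A = I_s · R_B/(R_A + R_B).
8.56/9.79 = R_B/(R_A + R_B) → R_B = R_A · (0.8744)/(1 − 0.8744) = 2.19 × 6.959 = 15.24 kΩ.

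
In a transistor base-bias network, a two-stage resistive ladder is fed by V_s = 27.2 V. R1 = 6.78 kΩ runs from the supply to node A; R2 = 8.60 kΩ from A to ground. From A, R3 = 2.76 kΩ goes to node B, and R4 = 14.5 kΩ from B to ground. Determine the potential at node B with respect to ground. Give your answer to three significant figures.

V_B ≈ 10.5 V

The second stage (R3 + R4 = 17.26 kΩ) loads node A in parallel with R2.
Effective lower resistance at A: R2 ‖ 17.26 = 5.740 kΩ.
First divider: V_A = V_s · 5.740/(6.78 + 5.740) = 12.47 V.
V_B = V_A × 0.8401 = 10.48 V.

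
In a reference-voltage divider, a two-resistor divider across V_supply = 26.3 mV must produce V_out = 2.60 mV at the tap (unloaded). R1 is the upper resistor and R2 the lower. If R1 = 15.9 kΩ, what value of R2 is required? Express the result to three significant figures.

The divider ratio is R2/(R1+R2) = 2.60/26.3 = 0.09886.
Rearranging, R2 = R1·k/(1−k) = 15.9 × 0.1097 = 1.744 kΩ.

R2 ≈ 1.74 kΩ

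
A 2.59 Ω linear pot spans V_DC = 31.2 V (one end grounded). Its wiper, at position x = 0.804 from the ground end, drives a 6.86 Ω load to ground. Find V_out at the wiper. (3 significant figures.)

V_out ≈ 23.7 V

Split the track: R_lower = x·R_p = 2.082 Ω, R_upper = (1−x)·R_p = 0.5076 Ω.
(x·R_p) ‖ R_L = 1.597 Ω.
V_out = 31.2 × 1.597/(0.5076 + 1.597) = 23.68 V.
(Unloaded: V_out = x·V_DC = 25.1 V.)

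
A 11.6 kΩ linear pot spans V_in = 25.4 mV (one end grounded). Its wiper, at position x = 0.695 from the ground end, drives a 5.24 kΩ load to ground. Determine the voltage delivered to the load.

Split the track: R_lower = x·R_p = 8.062 kΩ, R_upper = (1−x)·R_p = 3.538 kΩ.
R_L loads the lower segment: effective lower R = 3.176 kΩ.
V_out = 25.4 × 3.176/(3.538 + 3.176) = 12.01 mV.
(Unloaded: V_out = x·V_in = 17.7 mV.)

V_out ≈ 12.0 mV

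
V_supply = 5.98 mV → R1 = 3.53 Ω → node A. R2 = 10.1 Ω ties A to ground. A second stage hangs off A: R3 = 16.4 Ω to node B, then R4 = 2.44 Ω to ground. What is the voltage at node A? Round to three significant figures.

The second stage (R3 + R4 = 18.84 Ω) loads node A in parallel with R2.
Effective lower resistance at A: R2 ‖ 18.84 = 6.575 Ω.
V_A = 5.98 × 6.575/(3.53 + 6.575) = 3.891 mV.

V_A ≈ 3.89 mV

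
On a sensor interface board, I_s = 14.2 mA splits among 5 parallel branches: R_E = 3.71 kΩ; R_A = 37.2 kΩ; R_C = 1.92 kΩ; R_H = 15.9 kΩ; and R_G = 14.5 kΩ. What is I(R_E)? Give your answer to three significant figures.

ΣG = 1/3.71 + 1/37.2 + 1/1.92 + 1/15.9 + 1/14.5 = 0.9491.
Current divider: I(R_E) = I_s · G_k/ΣG = 14.2 × (0.2695/0.9491) = 14.2 × 0.2840 = 4.033 mA.

I ≈ 4.03 mA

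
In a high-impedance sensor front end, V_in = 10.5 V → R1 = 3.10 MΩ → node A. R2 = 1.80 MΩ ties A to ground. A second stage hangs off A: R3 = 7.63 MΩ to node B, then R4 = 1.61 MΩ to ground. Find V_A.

V_A ≈ 3.43 V

Node A sees R2 in parallel with the series input of stage 2, R3 + R4 = 9.240 MΩ.
R2 ‖ (R3+R4) = 1.507 MΩ.
So V_A = 10.5 × 0.3270 = 3.434 V.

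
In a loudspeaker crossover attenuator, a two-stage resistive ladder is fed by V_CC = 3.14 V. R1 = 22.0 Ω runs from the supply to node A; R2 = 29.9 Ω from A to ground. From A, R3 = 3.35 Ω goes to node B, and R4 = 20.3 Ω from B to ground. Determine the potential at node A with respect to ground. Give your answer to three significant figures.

V_A ≈ 1.18 V

The second stage (R3 + R4 = 23.65 Ω) loads node A in parallel with R2.
R2 ‖ (R3+R4) = 13.21 Ω.
First divider: V_A = V_CC · 13.21/(22.0 + 13.21) = 1.178 V.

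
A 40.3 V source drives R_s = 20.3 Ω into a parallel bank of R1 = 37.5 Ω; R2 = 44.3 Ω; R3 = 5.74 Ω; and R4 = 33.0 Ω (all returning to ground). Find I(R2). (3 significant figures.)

I ≈ 0.148 A

Equivalent of the parallel group: R_p = 3.941 Ω.
V_A = 40.3 × 3.941/24.24 = 6.551 V.
I(R2) = V_A / R2 = 6.551/44.3 = 0.1479 A.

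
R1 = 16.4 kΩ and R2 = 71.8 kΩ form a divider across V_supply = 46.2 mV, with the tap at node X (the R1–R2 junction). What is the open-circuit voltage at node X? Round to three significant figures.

V_th ≈ 37.6 mV

With X open, the divider is unloaded: V_th = 46.2 × 71.8/88.20 = 37.61 mV.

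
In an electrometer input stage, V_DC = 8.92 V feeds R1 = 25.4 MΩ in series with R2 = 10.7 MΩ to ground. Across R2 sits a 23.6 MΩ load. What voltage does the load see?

First combine the lower leg with the load: R2 ‖ R_L = 7.362 MΩ.
Voltage divider with the loaded lower leg: V_out = 8.92 × 7.362/(25.4 + 7.362) = 8.92 × 0.2247 = 2.004 V.
(Unloaded it would be 2.64 V; the load pulls it down.)

V_out ≈ 2.00 V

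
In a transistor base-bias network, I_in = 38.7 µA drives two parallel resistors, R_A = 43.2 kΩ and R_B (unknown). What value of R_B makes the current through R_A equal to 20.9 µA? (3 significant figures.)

R_B ≈ 50.7 kΩ

The fraction through R_A equals R_B/(R_A+R_B).
20.9/38.7 = R_B/(R_A + R_B) → R_B = R_A · (0.5401)/(1 − 0.5401) = 43.2 × 1.174 = 50.72 kΩ.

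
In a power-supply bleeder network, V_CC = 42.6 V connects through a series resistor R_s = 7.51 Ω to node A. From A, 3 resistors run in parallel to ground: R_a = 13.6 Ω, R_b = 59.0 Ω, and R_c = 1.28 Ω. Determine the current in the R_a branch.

Combine the parallel branches: R_p = (1/13.6 + 1/59.0 + 1/1.28)⁻¹ = 1.147 Ω.
V_A by voltage divider: V_A = 42.6 × 1.147/(7.51 + 1.147) = 5.645 V.
I(R_a) = V_A / R_a = 5.645/13.6 = 0.4151 A.
(Check via current divider: I_total = 4.921 A; share G_k/ΣG = 0.08435 → same result.)

I ≈ 0.415 A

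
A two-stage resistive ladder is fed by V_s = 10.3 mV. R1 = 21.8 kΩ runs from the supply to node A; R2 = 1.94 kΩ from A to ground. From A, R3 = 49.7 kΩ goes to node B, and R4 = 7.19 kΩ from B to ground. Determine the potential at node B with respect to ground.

Node A sees R2 in parallel with the series input of stage 2, R3 + R4 = 56.89 kΩ.
R2 ‖ (R3+R4) = 1.876 kΩ.
V_A = 10.3 × 1.876/(21.8 + 1.876) = 0.8161 mV.
Stage 2 is unloaded, so V_B = V_A · R4/(R3+R4) = 0.8161 × 7.19/56.89 = 0.1031 mV.

V_B ≈ 0.103 mV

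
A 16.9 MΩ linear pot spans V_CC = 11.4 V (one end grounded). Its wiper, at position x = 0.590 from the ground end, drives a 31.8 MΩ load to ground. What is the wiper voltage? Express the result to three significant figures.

V_out ≈ 5.96 V

Split the track: R_lower = x·R_p = 9.971 MΩ, R_upper = (1−x)·R_p = 6.929 MΩ.
(x·R_p) ‖ R_L = 7.591 MΩ.
Loaded-divider output: V_out = 11.4 × 0.5228 = 5.960 V.
(Unloaded: V_out = x·V_CC = 6.73 V.)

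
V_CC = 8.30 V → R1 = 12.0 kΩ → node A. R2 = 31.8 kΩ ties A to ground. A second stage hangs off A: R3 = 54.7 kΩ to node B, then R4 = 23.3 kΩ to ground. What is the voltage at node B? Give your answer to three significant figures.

V_B ≈ 1.62 V

Looking into the second stage from A: R3 + R4 = 78.00 kΩ appears in parallel with R2.
Effective lower resistance at A: R2 ‖ 78.00 = 22.59 kΩ.
V_A = 8.30 × 22.59/(12.0 + 22.59) = 5.421 V.
Stage 2 is unloaded, so V_B = V_A · R4/(R3+R4) = 5.421 × 23.3/78.00 = 1.619 V.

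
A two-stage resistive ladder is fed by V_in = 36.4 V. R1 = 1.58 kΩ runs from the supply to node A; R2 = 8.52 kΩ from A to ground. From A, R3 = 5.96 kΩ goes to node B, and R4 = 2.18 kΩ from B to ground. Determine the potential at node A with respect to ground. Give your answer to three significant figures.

V_A ≈ 26.4 V

The second stage (R3 + R4 = 8.140 kΩ) loads node A in parallel with R2.
R2 ‖ (R3+R4) = 4.163 kΩ.
First divider: V_A = V_in · 4.163/(1.58 + 4.163) = 26.39 V.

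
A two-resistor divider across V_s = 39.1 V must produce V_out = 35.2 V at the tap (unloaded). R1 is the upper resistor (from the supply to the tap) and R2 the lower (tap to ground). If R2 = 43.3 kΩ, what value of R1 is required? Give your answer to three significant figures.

The divider ratio is R2/(R1+R2) = 35.2/39.1 = 0.9003.
Rearranging, R1 = R2·(1−k)/k = 43.3 × 0.1108 = 4.797 kΩ.

R1 ≈ 4.80 kΩ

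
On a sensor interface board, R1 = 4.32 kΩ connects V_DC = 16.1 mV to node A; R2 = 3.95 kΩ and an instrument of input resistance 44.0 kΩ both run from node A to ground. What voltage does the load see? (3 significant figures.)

R2 ‖ R_L = (3.95 × 44.0)/(3.95 + 44.0) = 3.625 kΩ.
Now apply the divider: V_out = 16.1 × 0.4562 = 7.345 mV.

V_out ≈ 7.35 mV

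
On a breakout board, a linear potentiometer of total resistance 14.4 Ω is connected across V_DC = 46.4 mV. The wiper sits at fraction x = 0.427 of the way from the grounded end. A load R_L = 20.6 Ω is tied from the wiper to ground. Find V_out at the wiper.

Split the track: R_lower = x·R_p = 6.149 Ω, R_upper = (1−x)·R_p = 8.251 Ω.
Lower segment in parallel with the load: 6.149 ‖ 20.6 = 4.735 Ω.
Loaded-divider output: V_out = 46.4 × 0.3646 = 16.92 mV.

V_out ≈ 16.9 mV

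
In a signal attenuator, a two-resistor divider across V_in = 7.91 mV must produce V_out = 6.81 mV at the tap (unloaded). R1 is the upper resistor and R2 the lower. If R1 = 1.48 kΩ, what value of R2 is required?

The divider ratio is R2/(R1+R2) = 6.81/7.91 = 0.8609.
R2 = R1 · 0.8609/(1 − 0.8609) = 9.163 kΩ.

R2 ≈ 9.16 kΩ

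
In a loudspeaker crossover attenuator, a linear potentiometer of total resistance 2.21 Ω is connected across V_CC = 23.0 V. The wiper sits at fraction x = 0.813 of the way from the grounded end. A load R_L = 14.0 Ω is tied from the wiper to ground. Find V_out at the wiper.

The pot divides into 0.4133 Ω above the wiper and 1.797 Ω below.
Lower segment in parallel with the load: 1.797 ‖ 14.0 = 1.592 Ω.
Loaded-divider output: V_out = 23.0 × 0.7939 = 18.26 V.

V_out ≈ 18.3 V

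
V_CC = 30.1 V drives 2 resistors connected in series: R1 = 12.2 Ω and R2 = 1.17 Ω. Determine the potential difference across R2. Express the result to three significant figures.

ΣR = 12.2 + 1.17 = 13.37 Ω.
By the voltage-divider rule, V = 30.1 × 1.170/13.37 = 2.634 V.

V ≈ 2.63 V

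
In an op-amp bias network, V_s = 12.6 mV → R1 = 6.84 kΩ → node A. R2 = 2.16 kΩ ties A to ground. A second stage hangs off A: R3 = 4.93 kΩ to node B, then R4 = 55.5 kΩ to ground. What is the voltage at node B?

The second stage (R3 + R4 = 60.43 kΩ) loads node A in parallel with R2.
Effective lower resistance at A: R2 ‖ 60.43 = 2.085 kΩ.
V_A = 12.6 × 2.085/(6.84 + 2.085) = 2.944 mV.
Stage 2 is unloaded, so V_B = V_A · R4/(R3+R4) = 2.944 × 55.5/60.43 = 2.704 mV.

V_B ≈ 2.70 mV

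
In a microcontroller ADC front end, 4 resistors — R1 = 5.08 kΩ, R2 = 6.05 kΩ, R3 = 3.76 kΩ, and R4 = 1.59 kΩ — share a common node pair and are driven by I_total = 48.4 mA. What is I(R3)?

Total conductance ΣG = 1/5.08 + 1/6.05 + 1/3.76 + 1/1.59 = 1.257 (units of 1/kΩ).
R3 takes the fraction G_k/ΣG = 0.2660/1.257 = 0.2116, so I = 48.4 × 0.2116 = 10.24 mA.

I ≈ 10.2 mA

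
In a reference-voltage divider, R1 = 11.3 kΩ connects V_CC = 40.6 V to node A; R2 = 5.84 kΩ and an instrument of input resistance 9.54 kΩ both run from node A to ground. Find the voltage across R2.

V_out ≈ 9.86 V

The load sits in parallel with R2, giving an effective lower resistance R2' = R2·R_L/(R2+R_L) = 3.622 kΩ.
Then V_out = V_CC · R2'/(R1 + R2') = 40.6 × 3.622/14.92 = 9.856 V.
(Unloaded it would be 13.8 V; the load pulls it down.)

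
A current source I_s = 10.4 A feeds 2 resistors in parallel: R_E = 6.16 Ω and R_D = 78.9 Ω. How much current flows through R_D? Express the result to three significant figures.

With just two branches, the current splits inversely with resistance.
I(R_D) = 10.4 × 6.16/(6.16 + 78.9) = 10.4 × 0.07242 = 0.7532 A.

I ≈ 0.753 A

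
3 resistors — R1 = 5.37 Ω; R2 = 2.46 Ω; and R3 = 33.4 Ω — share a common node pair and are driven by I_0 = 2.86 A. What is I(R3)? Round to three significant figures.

I ≈ 0.138 A

ΣG = 1/5.37 + 1/2.46 + 1/33.4 = 0.6227.
By the current-divider rule, I = I_0 · G_k/ΣG = 2.86 × 0.04808 = 0.1375 A.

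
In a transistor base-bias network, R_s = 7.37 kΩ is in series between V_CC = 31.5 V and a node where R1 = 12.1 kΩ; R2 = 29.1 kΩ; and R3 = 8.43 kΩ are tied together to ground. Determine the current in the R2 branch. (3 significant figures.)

I ≈ 0.396 mA

Parallel bank: R_p = 1/(1/12.1 + 1/29.1 + 1/8.43) = 4.244 kΩ.
Node voltage V_A = V_CC · R_p/(R_s + R_p) = 31.5 × 0.3654 = 11.51 V.
Branch current I = V_A/R2 = 11.51/29.1 = 0.3956 mA.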